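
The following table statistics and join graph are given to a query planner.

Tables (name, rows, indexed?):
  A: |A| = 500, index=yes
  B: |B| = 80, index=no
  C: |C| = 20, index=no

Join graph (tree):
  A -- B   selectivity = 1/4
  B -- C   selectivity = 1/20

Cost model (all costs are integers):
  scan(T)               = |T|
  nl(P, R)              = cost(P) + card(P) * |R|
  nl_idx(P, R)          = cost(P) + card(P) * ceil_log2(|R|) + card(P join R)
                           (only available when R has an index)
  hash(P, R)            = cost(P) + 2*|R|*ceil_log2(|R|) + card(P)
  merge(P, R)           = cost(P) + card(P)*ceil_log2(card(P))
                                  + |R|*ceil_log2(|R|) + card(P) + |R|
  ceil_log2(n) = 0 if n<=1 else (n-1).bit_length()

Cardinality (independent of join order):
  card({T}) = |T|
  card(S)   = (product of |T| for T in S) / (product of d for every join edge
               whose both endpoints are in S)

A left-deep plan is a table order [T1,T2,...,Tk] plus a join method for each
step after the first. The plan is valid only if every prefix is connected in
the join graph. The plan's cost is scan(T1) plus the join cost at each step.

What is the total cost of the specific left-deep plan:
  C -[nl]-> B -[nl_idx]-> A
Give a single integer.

step 1: scan C: cost=20, card=20
step 2: join B via nl
    card(P join B) = 20*80/(20) = 80
    cost = 20 + 20*80 = 1620
step 3: join A via nl_idx
    card(P join A) = 80*500/(4) = 10000
    cost = 1620 + 80*9 + 10000 = 12340

12340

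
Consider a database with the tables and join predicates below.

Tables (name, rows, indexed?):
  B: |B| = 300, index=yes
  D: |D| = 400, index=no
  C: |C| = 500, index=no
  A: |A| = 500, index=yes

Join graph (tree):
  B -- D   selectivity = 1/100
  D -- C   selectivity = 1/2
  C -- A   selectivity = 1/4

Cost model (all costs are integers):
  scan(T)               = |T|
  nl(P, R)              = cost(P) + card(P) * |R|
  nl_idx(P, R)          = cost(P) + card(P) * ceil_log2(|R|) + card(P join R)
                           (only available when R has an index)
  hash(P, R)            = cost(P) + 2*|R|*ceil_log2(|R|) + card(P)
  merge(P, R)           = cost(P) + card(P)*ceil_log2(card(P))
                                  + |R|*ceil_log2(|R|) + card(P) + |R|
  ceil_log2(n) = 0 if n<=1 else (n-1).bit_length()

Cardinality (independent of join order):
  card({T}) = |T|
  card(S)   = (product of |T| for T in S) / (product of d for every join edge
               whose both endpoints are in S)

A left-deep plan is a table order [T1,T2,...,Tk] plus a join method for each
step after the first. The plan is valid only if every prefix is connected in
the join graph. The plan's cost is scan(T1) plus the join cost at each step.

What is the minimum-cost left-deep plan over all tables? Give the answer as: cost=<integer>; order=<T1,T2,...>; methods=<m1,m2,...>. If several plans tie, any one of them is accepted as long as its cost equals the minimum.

Selinger DP (subsets sized 1..n):
  {B}: scan cost=300, card=300
  {D}: scan cost=400, card=400
  {C}: scan cost=500, card=500
  {A}: scan cost=500, card=500
  {BD}: card=1200; try (B,nl_idx)→5200, (B,hash)→6200, (D,merge)→7300, (B,merge)→7400, (D,hash)→7800, (D,nl)→120300 …(+1); best=5200 via (B,nl_idx)
  {CD}: card=100000; try (D,hash)→8200, (C,merge)→9400, (D,merge)→9500, (C,hash)→9800, (C,nl)→200400, (D,nl)→200500; best=8200 via (D,hash)
  {AC}: card=62500; try (C,hash)→10000, (A,hash)→10000, (C,merge)→10500, (A,merge)→10500, (A,nl_idx)→67500, (C,nl)→250500 …(+1); best=10000 via (C,hash)
  {BCD}: card=300000; try (C,hash)→15400, (C,merge)→24600, (B,hash)→113600, (C,nl)→605200, (B,nl_idx)→1208200, (B,merge)→1811200 …(+1); best=15400 via (C,hash)
  {ACD}: card=12500000; try (D,hash)→79700, (A,hash)→117200, (D,merge)→1076500, (A,merge)→1813200, (A,nl_idx)→13408200, (D,nl)→25010000 …(+1); best=79700 via (D,hash)
  {ABCD}: card=37500000; try (A,hash)→324400, (A,merge)→6020400, (B,hash)→12585100, (A,nl_idx)→40215400, (A,nl)→150015400, (B,nl_idx)→150079700 …(+2); best=324400 via (A,hash)

cost=324400; order=D,B,C,A; methods=nl_idx,hash,hash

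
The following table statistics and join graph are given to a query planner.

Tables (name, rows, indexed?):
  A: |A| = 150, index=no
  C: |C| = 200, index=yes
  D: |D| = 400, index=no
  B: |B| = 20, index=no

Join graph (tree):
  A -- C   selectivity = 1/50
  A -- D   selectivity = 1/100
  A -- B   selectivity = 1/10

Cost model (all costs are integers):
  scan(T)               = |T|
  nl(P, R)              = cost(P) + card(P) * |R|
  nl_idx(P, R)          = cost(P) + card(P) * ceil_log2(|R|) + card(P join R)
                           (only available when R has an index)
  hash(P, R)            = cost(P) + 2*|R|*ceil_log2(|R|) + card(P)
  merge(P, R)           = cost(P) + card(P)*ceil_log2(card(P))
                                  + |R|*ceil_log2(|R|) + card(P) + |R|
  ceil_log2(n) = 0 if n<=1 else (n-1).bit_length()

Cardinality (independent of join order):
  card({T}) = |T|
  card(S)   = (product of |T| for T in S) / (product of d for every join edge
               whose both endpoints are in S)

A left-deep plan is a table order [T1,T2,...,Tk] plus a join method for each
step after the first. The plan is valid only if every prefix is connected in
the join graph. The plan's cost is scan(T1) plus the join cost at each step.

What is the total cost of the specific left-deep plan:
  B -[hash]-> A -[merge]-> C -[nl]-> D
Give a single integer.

step 1: scan B: cost=20, card=20
step 2: join A via hash
    card(P join A) = 20*150/(10) = 300
    cost = 20 + 2*150*8 + 20 = 2440
step 3: join C via merge
    card(P join C) = 300*200/(50) = 1200
    cost = 2440 + 300*9 + 200*8 + 300 + 200 = 7240
step 4: join D via nl
    card(P join D) = 1200*400/(100) = 4800
    cost = 7240 + 1200*400 = 487240

487240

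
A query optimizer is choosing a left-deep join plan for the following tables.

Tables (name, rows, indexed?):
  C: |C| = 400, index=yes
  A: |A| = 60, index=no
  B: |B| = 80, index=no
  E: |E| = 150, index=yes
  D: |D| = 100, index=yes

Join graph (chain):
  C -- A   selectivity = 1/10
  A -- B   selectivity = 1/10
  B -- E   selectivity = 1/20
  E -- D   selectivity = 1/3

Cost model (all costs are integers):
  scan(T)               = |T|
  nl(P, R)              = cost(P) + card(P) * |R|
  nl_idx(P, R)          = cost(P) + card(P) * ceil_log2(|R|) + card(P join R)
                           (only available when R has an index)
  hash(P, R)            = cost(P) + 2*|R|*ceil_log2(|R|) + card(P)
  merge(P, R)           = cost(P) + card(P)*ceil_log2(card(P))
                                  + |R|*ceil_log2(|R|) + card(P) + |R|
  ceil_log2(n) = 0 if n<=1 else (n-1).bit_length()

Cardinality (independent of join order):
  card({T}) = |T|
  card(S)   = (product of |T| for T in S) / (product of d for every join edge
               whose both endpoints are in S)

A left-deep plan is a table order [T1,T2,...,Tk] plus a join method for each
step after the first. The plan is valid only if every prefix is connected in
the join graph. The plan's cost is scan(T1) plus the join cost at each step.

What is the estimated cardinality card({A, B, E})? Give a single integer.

3600

Tables in S: A(60), B(80), E(150)
Edges inside S: A-B(d=10), B-E(d=20)
numerator = 60 * 80 * 150 = 720000
denominator = 10 * 20 = 200
card(S) = 720000 / 200 = 3600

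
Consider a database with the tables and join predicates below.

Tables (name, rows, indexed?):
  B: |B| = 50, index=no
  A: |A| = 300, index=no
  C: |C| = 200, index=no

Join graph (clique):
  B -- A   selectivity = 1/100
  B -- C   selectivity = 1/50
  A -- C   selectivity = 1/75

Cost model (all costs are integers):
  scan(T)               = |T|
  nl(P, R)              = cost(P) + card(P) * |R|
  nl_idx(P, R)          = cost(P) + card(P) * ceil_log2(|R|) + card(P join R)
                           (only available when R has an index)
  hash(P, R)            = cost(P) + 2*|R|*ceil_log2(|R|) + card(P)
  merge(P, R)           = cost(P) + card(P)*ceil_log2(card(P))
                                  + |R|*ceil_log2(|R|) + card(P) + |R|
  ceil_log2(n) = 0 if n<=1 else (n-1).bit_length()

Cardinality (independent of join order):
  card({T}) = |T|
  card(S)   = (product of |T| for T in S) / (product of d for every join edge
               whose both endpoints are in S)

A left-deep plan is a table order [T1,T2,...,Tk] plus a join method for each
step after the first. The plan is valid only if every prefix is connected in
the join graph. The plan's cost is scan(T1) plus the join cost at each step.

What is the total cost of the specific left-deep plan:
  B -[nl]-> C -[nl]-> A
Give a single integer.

70050

step 1: scan B: cost=50, card=50
step 2: join C via nl
    card(P join C) = 50*200/(50) = 200
    cost = 50 + 50*200 = 10050
step 3: join A via nl
    card(P join A) = 200*300/(100*75) = 8
    cost = 10050 + 200*300 = 70050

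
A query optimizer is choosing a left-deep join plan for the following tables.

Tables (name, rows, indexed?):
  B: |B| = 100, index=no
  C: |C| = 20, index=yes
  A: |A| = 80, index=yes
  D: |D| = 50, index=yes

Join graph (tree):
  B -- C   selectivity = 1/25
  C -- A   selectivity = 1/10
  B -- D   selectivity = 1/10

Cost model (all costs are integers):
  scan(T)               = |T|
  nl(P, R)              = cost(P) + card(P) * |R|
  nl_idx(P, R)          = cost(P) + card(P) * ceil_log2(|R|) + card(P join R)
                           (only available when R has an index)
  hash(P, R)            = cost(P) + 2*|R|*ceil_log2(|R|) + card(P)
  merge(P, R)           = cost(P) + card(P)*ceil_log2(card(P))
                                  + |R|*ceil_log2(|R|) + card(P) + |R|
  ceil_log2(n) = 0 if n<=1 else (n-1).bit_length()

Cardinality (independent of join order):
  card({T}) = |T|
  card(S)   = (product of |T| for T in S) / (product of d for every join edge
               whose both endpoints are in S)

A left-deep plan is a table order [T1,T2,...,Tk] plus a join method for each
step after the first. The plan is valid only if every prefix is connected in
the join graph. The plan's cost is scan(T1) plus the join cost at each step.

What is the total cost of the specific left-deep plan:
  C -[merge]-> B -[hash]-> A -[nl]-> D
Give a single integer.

step 1: scan C: cost=20, card=20
step 2: join B via merge
    card(P join B) = 20*100/(25) = 80
    cost = 20 + 20*5 + 100*7 + 20 + 100 = 940
step 3: join A via hash
    card(P join A) = 80*80/(10) = 640
    cost = 940 + 2*80*7 + 80 = 2140
step 4: join D via nl
    card(P join D) = 640*50/(10) = 3200
    cost = 2140 + 640*50 = 34140

34140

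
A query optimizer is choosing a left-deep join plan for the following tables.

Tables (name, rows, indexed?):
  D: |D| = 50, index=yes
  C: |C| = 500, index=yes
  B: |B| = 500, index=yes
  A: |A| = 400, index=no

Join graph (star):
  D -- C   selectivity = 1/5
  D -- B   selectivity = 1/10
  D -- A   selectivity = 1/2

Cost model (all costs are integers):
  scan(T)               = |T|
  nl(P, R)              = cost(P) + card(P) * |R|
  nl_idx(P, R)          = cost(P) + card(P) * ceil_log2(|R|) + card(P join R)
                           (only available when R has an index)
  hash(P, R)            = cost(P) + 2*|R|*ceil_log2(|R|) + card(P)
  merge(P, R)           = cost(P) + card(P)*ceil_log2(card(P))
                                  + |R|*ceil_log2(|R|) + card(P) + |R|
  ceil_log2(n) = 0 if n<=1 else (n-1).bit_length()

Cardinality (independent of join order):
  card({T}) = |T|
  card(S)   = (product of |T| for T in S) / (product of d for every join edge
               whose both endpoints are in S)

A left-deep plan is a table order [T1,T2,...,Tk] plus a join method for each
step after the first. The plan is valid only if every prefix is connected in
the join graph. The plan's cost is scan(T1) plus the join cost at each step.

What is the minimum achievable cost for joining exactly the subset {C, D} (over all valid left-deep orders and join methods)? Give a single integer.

Selinger DP over subsets of {C,D}:
  {D}: scan cost=50, card=50
  {C}: scan cost=500, card=500
  {CD}: card=5000; try (D,hash)→1600, (C,merge)→5400, (C,nl_idx)→5500, (D,merge)→5850, (D,nl_idx)→8500, (C,hash)→9100 …(+2); best=1600 via (D,hash)

1600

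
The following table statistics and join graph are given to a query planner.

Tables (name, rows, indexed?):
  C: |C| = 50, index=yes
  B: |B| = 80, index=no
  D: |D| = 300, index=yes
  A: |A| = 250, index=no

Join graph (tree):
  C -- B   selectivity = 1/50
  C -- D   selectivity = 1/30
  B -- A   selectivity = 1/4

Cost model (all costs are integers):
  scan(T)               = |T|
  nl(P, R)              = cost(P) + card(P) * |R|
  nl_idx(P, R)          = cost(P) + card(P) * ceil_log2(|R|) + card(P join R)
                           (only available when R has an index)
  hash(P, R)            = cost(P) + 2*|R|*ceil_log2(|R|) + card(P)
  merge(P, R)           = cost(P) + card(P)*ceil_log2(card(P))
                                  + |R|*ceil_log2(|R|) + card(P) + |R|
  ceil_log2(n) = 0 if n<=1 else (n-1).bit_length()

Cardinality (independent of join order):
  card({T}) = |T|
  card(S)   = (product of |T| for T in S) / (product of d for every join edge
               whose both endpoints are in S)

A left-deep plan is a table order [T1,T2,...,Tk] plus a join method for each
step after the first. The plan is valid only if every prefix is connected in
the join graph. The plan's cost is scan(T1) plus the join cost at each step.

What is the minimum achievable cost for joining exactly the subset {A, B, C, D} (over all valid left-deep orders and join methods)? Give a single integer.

6960

Selinger DP over subsets of {A,B,C,D}:
  {C}: scan cost=50, card=50
  {B}: scan cost=80, card=80
  {D}: scan cost=300, card=300
  {A}: scan cost=250, card=250
  {BC}: card=80; try (C,nl_idx)→640, (C,hash)→760, (B,merge)→1040, (C,merge)→1070, (B,hash)→1220, (B,nl)→4050 …(+1); best=640 via (C,nl_idx)
  {CD}: card=500; try (D,nl_idx)→1000, (C,hash)→1200, (C,nl_idx)→2600, (D,merge)→3400, (C,merge)→3650, (D,hash)→5500 …(+2); best=1000 via (D,nl_idx)
  {AB}: card=5000; try (B,hash)→1620, (A,merge)→2970, (B,merge)→3140, (A,hash)→4160, (A,nl)→20080, (B,nl)→20250; best=1620 via (B,hash)
  {BCD}: card=800; try (D,nl_idx)→2160, (B,hash)→2620, (D,merge)→4280, (D,hash)→6120, (B,merge)→6640, (D,nl)→24640 …(+1); best=2160 via (D,nl_idx)
  {ABC}: card=5000; try (A,merge)→3530, (A,hash)→4720, (C,hash)→7220, (A,nl)→20640, (C,nl_idx)→36620, (C,merge)→71970 …(+1); best=3530 via (A,merge)
  {ABCD}: card=50000; try (A,hash)→6960, (A,merge)→13210, (D,hash)→13930, (D,merge)→76530, (D,nl_idx)→98530, (A,nl)→202160 …(+1); best=6960 via (A,hash)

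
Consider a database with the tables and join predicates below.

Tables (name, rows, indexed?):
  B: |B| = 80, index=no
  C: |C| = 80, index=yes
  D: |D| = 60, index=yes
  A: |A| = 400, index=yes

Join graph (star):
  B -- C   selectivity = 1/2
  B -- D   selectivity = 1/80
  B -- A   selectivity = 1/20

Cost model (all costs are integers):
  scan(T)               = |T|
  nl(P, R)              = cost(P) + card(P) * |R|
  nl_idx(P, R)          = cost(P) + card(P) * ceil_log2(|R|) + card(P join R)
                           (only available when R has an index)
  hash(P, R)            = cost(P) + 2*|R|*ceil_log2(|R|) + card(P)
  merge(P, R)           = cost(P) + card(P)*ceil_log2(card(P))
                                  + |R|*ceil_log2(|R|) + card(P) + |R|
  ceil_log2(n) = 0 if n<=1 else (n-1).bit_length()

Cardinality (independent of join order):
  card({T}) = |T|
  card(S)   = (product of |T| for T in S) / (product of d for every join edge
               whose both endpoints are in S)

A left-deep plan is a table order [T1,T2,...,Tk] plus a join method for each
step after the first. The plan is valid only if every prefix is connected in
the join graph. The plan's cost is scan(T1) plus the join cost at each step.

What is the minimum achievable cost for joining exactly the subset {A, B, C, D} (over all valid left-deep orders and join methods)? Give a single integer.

Selinger DP over subsets of {A,B,C,D}:
  {B}: scan cost=80, card=80
  {C}: scan cost=80, card=80
  {D}: scan cost=60, card=60
  {A}: scan cost=400, card=400
  {BC}: card=3200; try (C,hash)→1280, (B,hash)→1280, (C,merge)→1360, (B,merge)→1360, (C,nl_idx)→3840, (C,nl)→6480 …(+1); best=1280 via (C,hash)
  {BD}: card=60; try (D,nl_idx)→620, (D,hash)→880, (B,merge)→1120, (D,merge)→1140, (B,hash)→1240, (B,nl)→4860 …(+1); best=620 via (D,nl_idx)
  {AB}: card=1600; try (B,hash)→1920, (A,nl_idx)→2400, (A,merge)→4720, (B,merge)→5040, (A,hash)→7360, (A,nl)→32080 …(+1); best=1920 via (B,hash)
  {BCD}: card=2400; try (C,merge)→1680, (C,hash)→1800, (C,nl_idx)→3440, (D,hash)→5200, (C,nl)→5420, (D,nl_idx)→22880 …(+2); best=1680 via (C,merge)
  {ABC}: card=64000; try (C,hash)→4640, (A,hash)→11680, (C,merge)→21760, (A,merge)→46880, (C,nl_idx)→77120, (A,nl_idx)→94080 …(+2); best=4640 via (C,hash)
  {ABD}: card=1200; try (A,nl_idx)→2360, (D,hash)→4240, (A,merge)→5040, (A,hash)→7880, (D,nl_idx)→12720, (D,merge)→21540 …(+2); best=2360 via (A,nl_idx)
  {ABCD}: card=48000; try (C,hash)→4680, (A,hash)→11280, (C,merge)→17400, (A,merge)→36880, (C,nl_idx)→58760, (D,hash)→69360 …(+6); best=4680 via (C,hash)

4680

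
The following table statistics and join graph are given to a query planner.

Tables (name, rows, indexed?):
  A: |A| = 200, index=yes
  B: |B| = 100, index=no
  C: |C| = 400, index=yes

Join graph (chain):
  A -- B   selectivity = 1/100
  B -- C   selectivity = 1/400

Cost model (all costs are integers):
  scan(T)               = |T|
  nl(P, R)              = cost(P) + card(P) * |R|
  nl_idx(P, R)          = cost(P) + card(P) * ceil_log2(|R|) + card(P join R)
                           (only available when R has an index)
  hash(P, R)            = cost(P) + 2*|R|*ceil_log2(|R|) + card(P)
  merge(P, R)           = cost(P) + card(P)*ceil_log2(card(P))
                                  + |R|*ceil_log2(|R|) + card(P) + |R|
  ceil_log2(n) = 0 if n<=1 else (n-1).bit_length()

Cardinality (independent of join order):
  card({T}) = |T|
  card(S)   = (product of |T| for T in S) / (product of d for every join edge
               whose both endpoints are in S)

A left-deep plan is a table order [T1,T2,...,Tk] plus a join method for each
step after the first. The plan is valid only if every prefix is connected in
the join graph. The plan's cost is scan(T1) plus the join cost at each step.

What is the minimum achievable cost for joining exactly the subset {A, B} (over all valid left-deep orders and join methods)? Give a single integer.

Selinger DP over subsets of {A,B}:
  {A}: scan cost=200, card=200
  {B}: scan cost=100, card=100
  {AB}: card=200; try (A,nl_idx)→1100, (B,hash)→1800, (A,merge)→2700, (B,merge)→2800, (A,hash)→3400, (A,nl)→20100 …(+1); best=1100 via (A,nl_idx)

1100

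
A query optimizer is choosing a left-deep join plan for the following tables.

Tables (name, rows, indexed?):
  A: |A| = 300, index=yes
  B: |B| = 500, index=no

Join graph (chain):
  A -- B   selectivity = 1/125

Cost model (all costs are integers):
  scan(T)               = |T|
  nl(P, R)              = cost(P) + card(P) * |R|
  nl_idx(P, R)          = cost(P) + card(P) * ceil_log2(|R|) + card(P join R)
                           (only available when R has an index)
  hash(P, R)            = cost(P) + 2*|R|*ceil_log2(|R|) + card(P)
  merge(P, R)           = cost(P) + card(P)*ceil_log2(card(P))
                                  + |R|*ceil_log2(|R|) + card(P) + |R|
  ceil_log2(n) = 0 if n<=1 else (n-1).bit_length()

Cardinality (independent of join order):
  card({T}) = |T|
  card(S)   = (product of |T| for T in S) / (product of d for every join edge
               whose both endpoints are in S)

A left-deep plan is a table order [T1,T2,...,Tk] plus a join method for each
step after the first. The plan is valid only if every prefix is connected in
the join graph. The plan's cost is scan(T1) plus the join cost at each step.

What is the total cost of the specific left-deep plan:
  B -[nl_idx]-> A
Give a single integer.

6200

step 1: scan B: cost=500, card=500
step 2: join A via nl_idx
    card(P join A) = 500*300/(125) = 1200
    cost = 500 + 500*9 + 1200 = 6200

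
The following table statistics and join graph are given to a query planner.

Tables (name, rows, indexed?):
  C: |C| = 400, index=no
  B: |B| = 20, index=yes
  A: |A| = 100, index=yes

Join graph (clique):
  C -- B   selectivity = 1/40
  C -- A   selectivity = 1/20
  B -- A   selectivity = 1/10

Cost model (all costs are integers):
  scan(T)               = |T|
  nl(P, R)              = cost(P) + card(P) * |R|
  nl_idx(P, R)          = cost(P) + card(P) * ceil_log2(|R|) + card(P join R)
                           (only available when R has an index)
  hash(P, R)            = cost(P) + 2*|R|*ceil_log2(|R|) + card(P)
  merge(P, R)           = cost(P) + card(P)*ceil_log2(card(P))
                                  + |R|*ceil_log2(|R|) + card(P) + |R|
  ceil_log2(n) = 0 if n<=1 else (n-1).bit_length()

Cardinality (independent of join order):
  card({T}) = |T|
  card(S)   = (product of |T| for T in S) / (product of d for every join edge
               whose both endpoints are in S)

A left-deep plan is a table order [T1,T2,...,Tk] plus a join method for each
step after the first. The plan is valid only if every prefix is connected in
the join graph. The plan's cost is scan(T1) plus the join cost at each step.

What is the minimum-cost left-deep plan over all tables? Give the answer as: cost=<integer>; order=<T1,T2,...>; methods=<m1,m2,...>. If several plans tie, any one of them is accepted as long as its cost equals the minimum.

Selinger DP (subsets sized 1..n):
  {C}: scan cost=400, card=400
  {B}: scan cost=20, card=20
  {A}: scan cost=100, card=100
  {BC}: card=200; try (B,hash)→1000, (B,nl_idx)→2600, (C,merge)→4140, (B,merge)→4520, (C,hash)→7240, (C,nl)→8020 …(+1); best=1000 via (B,hash)
  {AC}: card=2000; try (A,hash)→2200, (C,merge)→4900, (A,merge)→5200, (A,nl_idx)→5200, (C,hash)→7400, (C,nl)→40100 …(+1); best=2200 via (A,hash)
  {AB}: card=200; try (A,nl_idx)→360, (B,hash)→400, (B,nl_idx)→800, (A,merge)→940, (B,merge)→1020, (A,hash)→1440 …(+2); best=360 via (A,nl_idx)
  {ABC}: card=100; try (A,nl_idx)→2500, (A,hash)→2600, (A,merge)→3600, (B,hash)→4400, (C,merge)→6160, (C,hash)→7760 …(+5); best=2500 via (A,nl_idx)

cost=2500; order=C,B,A; methods=hash,nl_idx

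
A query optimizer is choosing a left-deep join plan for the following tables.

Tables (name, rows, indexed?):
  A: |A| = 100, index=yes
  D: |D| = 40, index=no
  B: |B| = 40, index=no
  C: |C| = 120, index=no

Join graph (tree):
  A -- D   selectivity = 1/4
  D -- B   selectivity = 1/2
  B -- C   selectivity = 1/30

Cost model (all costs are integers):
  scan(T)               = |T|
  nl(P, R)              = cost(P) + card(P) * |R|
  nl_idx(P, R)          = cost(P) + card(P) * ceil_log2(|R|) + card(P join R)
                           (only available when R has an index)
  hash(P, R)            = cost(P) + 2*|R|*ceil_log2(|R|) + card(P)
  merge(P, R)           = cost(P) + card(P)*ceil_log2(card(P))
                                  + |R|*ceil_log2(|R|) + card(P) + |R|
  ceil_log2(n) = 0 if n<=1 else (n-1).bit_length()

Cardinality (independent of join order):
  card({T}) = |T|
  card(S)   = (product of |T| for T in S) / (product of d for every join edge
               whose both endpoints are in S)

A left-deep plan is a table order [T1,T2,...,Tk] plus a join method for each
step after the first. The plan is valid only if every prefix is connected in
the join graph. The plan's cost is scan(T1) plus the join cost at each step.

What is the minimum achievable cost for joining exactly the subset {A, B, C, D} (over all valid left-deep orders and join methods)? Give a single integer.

5960

Selinger DP over subsets of {A,B,C,D}:
  {A}: scan cost=100, card=100
  {D}: scan cost=40, card=40
  {B}: scan cost=40, card=40
  {C}: scan cost=120, card=120
  {AD}: card=1000; try (D,hash)→680, (A,merge)→1120, (D,merge)→1180, (A,nl_idx)→1320, (A,hash)→1480, (A,nl)→4040 …(+1); best=680 via (D,hash)
  {BD}: card=800; try (D,hash)→560, (B,hash)→560, (D,merge)→600, (B,merge)→600, (D,nl)→1640, (B,nl)→1640; best=560 via (D,hash)
  {BC}: card=160; try (B,hash)→720, (C,merge)→1280, (B,merge)→1360, (C,hash)→1760, (C,nl)→4840, (B,nl)→4920; best=720 via (B,hash)
  {ABD}: card=20000; try (B,hash)→2160, (A,hash)→2760, (A,merge)→10160, (B,merge)→11960, (A,nl_idx)→26160, (B,nl)→40680 …(+1); best=2160 via (B,hash)
  {BCD}: card=3200; try (D,hash)→1360, (D,merge)→2440, (C,hash)→3040, (D,nl)→7120, (C,merge)→10320, (C,nl)→96560; best=1360 via (D,hash)
  {ABCD}: card=80000; try (A,hash)→5960, (C,hash)→23840, (A,merge)→43760, (A,nl_idx)→103760, (A,nl)→321360, (C,merge)→323120 …(+1); best=5960 via (A,hash)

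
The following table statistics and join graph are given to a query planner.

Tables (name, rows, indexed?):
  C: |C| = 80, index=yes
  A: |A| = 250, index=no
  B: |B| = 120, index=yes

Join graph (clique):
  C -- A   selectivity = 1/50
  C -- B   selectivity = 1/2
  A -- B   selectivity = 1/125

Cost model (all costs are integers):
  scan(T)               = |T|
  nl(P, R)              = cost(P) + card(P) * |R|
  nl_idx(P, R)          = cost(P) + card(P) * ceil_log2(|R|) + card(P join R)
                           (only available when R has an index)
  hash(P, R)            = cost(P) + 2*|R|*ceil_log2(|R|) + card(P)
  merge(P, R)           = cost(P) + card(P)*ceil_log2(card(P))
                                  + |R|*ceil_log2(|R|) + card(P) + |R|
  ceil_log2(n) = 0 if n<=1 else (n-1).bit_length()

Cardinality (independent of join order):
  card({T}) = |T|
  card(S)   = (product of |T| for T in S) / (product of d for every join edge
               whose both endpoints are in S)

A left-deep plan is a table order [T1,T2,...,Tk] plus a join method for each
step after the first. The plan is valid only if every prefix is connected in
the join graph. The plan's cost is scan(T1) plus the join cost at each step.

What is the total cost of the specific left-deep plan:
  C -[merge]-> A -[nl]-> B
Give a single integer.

step 1: scan C: cost=80, card=80
step 2: join A via merge
    card(P join A) = 80*250/(50) = 400
    cost = 80 + 80*7 + 250*8 + 80 + 250 = 2970
step 3: join B via nl
    card(P join B) = 400*120/(2*125) = 192
    cost = 2970 + 400*120 = 50970

50970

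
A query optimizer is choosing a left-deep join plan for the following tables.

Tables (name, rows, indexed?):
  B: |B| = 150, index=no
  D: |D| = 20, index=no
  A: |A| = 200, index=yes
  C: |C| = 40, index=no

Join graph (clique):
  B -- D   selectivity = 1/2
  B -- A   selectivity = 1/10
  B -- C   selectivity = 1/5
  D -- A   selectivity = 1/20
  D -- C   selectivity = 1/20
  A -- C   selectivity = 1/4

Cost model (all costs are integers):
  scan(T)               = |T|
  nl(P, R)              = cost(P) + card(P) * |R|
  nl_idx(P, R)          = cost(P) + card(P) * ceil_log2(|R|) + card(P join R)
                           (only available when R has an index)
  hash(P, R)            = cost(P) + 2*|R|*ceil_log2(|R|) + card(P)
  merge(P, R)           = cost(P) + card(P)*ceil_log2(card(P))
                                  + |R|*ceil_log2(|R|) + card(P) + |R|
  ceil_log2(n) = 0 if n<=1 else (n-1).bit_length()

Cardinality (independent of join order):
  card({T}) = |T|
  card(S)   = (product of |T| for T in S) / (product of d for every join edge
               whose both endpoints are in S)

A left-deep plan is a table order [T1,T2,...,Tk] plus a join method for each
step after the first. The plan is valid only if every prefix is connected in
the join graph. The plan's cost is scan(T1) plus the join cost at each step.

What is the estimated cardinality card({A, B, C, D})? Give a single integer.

150

Tables in S: A(200), B(150), C(40), D(20)
Edges inside S: B-D(d=2), B-A(d=10), B-C(d=5), D-A(d=20), D-C(d=20), A-C(d=4)
numerator = 200 * 150 * 40 * 20 = 24000000
denominator = 2 * 10 * 5 * 20 * 20 * 4 = 160000
card(S) = 24000000 / 160000 = 150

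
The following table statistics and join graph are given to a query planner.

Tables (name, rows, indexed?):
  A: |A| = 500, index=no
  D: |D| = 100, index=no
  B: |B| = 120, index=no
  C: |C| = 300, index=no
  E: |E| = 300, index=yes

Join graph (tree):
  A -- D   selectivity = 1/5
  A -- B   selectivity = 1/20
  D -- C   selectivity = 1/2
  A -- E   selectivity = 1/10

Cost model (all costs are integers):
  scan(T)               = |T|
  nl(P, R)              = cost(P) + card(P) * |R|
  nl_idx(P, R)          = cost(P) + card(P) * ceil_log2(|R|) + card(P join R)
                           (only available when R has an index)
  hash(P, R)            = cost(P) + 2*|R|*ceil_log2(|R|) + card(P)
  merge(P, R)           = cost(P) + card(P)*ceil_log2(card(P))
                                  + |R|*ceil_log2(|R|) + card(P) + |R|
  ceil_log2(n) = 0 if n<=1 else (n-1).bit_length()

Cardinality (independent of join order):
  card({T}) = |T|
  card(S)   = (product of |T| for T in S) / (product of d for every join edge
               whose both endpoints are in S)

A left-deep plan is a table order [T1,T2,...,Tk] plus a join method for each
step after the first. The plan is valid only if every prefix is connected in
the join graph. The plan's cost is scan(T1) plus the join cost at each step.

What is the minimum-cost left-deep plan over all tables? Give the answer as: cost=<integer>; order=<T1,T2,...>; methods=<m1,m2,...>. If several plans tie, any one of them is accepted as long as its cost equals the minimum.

cost=1877880; order=A,B,D,E,C; methods=hash,hash,hash,hash

Selinger DP (subsets sized 1..n):
  {A}: scan cost=500, card=500
  {D}: scan cost=100, card=100
  {B}: scan cost=120, card=120
  {C}: scan cost=300, card=300
  {E}: scan cost=300, card=300
  {AD}: card=10000; try (D,hash)→2400, (A,merge)→5900, (D,merge)→6300, (A,hash)→9200, (A,nl)→50100, (D,nl)→50500; best=2400 via (D,hash)
  {AB}: card=3000; try (B,hash)→2680, (A,merge)→6080, (B,merge)→6460, (A,hash)→9240, (A,nl)→60120, (B,nl)→60500; best=2680 via (B,hash)
  {AE}: card=15000; try (E,hash)→6400, (A,merge)→8300, (E,merge)→8500, (A,hash)→9600, (E,nl_idx)→20000, (A,nl)→150300 …(+1); best=6400 via (E,hash)
  {CD}: card=15000; try (D,hash)→2000, (C,merge)→3900, (D,merge)→4100, (C,hash)→5600, (C,nl)→30100, (D,nl)→30300; best=2000 via (D,hash)
  {ABD}: card=60000; try (D,hash)→7080, (B,hash)→14080, (D,merge)→42480, (B,merge)→153360, (D,nl)→302680, (B,nl)→1202400; best=7080 via (D,hash)
  {ACD}: card=1500000; try (C,hash)→17800, (A,hash)→26000, (C,merge)→155400, (A,merge)→232000, (C,nl)→3002400, (A,nl)→7502000; best=17800 via (C,hash)
  {ADE}: card=300000; try (E,hash)→17800, (D,hash)→22800, (E,merge)→155400, (D,merge)→232200, (E,nl_idx)→392400, (D,nl)→1506400 …(+1); best=17800 via (E,hash)
  {ABE}: card=90000; try (E,hash)→11080, (B,hash)→23080, (E,merge)→44680, (E,nl_idx)→119680, (B,merge)→232360, (E,nl)→902680 …(+1); best=11080 via (E,hash)
  {ABCD}: card=9000000; try (C,hash)→72480, (C,merge)→1030080, (B,hash)→1519480, (C,nl)→18007080, (B,merge)→33018760, (B,nl)→180017800; best=72480 via (C,hash)
  {ABDE}: card=1800000; try (E,hash)→72480, (D,hash)→102480, (B,hash)→319480, (E,merge)→1030080, (D,merge)→1631880, (E,nl_idx)→2347080 …(+4); best=72480 via (E,hash)
  {ACDE}: card=45000000; try (C,hash)→323200, (E,hash)→1523200, (C,merge)→6020800, (E,merge)→33020800, (E,nl_idx)→58517800, (C,nl)→90017800 …(+1); best=323200 via (C,hash)
  {ABCDE}: card=270000000; try (C,hash)→1877880, (E,hash)→9077880, (C,merge)→39675480, (B,hash)→45324880, (E,merge)→225075480, (E,nl_idx)→351072480 …(+4); best=1877880 via (C,hash)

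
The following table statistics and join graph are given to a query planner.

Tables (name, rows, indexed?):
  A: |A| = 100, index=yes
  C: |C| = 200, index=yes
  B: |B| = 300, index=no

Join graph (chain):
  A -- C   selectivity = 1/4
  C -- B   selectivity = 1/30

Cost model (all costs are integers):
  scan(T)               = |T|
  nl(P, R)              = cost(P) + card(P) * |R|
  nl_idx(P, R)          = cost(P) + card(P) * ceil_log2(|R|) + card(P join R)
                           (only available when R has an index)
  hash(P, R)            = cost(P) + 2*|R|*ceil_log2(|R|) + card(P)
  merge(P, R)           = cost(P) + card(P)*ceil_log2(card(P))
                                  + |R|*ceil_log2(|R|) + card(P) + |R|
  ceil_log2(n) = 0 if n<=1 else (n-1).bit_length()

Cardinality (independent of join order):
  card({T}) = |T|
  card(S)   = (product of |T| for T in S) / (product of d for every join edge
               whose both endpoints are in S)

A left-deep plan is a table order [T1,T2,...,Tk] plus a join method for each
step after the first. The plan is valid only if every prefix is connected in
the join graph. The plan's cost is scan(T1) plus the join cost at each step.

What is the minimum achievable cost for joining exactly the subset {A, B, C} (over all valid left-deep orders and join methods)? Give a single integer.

7200

Selinger DP over subsets of {A,B,C}:
  {A}: scan cost=100, card=100
  {C}: scan cost=200, card=200
  {B}: scan cost=300, card=300
  {AC}: card=5000; try (A,hash)→1800, (C,merge)→2700, (A,merge)→2800, (C,hash)→3400, (C,nl_idx)→5900, (A,nl_idx)→6600 …(+2); best=1800 via (A,hash)
  {BC}: card=2000; try (C,hash)→3800, (C,nl_idx)→4700, (B,merge)→5000, (C,merge)→5100, (B,hash)→5800, (B,nl)→60200 …(+1); best=3800 via (C,hash)
  {ABC}: card=50000; try (A,hash)→7200, (B,hash)→12200, (A,merge)→28600, (A,nl_idx)→67800, (B,merge)→74800, (A,nl)→203800 …(+1); best=7200 via (A,hash)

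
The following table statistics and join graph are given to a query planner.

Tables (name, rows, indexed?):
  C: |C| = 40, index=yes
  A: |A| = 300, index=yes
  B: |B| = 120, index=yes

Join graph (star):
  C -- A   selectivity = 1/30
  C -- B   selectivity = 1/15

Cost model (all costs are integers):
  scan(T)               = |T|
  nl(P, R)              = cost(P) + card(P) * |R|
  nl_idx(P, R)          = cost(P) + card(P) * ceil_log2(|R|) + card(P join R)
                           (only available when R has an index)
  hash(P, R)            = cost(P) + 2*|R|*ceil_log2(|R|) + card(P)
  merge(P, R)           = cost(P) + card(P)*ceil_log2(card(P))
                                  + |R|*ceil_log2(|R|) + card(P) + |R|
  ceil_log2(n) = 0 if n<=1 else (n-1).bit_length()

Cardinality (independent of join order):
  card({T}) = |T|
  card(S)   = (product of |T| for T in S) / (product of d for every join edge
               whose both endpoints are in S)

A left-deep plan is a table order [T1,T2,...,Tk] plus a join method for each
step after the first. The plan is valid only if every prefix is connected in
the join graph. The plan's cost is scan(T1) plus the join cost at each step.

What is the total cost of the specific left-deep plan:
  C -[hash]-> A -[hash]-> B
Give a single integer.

7560

step 1: scan C: cost=40, card=40
step 2: join A via hash
    card(P join A) = 40*300/(30) = 400
    cost = 40 + 2*300*9 + 40 = 5480
step 3: join B via hash
    card(P join B) = 400*120/(15) = 3200
    cost = 5480 + 2*120*7 + 400 = 7560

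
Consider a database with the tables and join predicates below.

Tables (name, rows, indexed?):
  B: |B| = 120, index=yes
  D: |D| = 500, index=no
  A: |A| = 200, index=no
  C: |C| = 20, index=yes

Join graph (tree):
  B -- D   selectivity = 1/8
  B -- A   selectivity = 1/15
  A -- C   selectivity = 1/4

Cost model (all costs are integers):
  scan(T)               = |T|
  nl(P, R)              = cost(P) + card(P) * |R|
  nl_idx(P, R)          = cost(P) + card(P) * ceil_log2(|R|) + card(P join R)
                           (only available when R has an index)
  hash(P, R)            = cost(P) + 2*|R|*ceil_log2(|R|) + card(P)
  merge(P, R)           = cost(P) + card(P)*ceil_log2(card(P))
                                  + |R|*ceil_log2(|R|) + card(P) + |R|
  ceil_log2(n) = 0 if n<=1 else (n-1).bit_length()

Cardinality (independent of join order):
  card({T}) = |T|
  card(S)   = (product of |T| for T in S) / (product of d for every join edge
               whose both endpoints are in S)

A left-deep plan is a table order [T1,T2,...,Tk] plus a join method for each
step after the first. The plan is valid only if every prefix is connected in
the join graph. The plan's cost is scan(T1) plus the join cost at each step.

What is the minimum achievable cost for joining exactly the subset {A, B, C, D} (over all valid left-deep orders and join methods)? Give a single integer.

Selinger DP over subsets of {A,B,C,D}:
  {B}: scan cost=120, card=120
  {D}: scan cost=500, card=500
  {A}: scan cost=200, card=200
  {C}: scan cost=20, card=20
  {BD}: card=7500; try (B,hash)→2680, (D,merge)→6080, (B,merge)→6460, (D,hash)→9240, (B,nl_idx)→11500, (D,nl)→60120 …(+1); best=2680 via (B,hash)
  {AB}: card=1600; try (B,hash)→2080, (A,merge)→2880, (B,merge)→2960, (B,nl_idx)→3200, (A,hash)→3440, (A,nl)→24120 …(+1); best=2080 via (B,hash)
  {AC}: card=1000; try (C,hash)→600, (A,merge)→1940, (C,merge)→2120, (C,nl_idx)→2200, (A,hash)→3240, (A,nl)→4020 …(+1); best=600 via (C,hash)
  {ABD}: card=100000; try (D,hash)→12680, (A,hash)→13380, (D,merge)→26280, (A,merge)→109480, (D,nl)→802080, (A,nl)→1502680; best=12680 via (D,hash)
  {ABC}: card=8000; try (B,hash)→3280, (C,hash)→3880, (B,merge)→12560, (B,nl_idx)→15600, (C,nl_idx)→18080, (C,merge)→21400 …(+2); best=3280 via (B,hash)
  {ABCD}: card=500000; try (D,hash)→20280, (C,hash)→112880, (D,merge)→120280, (C,nl_idx)→1012680, (C,merge)→1812800, (C,nl)→2012680 …(+1); best=20280 via (D,hash)

20280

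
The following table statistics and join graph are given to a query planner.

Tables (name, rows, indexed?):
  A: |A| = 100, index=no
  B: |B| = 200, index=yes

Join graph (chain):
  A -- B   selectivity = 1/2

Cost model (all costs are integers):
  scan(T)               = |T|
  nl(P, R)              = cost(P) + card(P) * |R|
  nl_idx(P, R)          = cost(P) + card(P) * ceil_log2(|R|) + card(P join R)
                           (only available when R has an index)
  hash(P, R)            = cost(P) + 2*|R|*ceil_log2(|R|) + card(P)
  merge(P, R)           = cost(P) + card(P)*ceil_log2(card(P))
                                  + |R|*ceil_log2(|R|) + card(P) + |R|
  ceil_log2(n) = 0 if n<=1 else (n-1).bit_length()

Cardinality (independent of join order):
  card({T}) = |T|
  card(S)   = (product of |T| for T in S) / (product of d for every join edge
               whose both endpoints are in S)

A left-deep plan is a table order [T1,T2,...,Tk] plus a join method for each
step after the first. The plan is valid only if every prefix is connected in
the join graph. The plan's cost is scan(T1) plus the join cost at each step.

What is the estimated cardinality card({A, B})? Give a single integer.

Tables in S: A(100), B(200)
Edges inside S: A-B(d=2)
numerator = 100 * 200 = 20000
denominator = 2 = 2
card(S) = 20000 / 2 = 10000

10000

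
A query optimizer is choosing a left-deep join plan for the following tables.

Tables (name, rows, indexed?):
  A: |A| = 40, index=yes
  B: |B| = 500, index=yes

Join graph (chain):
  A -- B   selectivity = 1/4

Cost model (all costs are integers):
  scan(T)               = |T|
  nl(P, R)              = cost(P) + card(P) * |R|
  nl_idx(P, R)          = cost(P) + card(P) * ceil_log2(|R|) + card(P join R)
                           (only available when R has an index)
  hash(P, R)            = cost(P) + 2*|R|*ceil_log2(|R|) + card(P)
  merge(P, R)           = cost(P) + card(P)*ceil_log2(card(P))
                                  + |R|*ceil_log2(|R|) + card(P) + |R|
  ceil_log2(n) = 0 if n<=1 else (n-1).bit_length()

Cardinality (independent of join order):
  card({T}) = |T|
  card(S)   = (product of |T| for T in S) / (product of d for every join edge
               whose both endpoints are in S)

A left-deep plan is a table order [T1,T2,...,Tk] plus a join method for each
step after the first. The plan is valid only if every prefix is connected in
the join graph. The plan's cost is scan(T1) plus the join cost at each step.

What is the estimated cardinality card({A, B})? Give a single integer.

5000

Tables in S: A(40), B(500)
Edges inside S: A-B(d=4)
numerator = 40 * 500 = 20000
denominator = 4 = 4
card(S) = 20000 / 4 = 5000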